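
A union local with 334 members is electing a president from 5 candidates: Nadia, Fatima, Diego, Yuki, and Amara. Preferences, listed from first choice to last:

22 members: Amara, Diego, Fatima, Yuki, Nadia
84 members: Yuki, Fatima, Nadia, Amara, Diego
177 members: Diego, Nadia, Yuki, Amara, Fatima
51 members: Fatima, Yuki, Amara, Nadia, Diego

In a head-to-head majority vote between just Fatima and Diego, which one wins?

Voters preferring Fatima to Diego: 135; preferring Diego to Fatima: 199.
Diego wins the head-to-head.

Diego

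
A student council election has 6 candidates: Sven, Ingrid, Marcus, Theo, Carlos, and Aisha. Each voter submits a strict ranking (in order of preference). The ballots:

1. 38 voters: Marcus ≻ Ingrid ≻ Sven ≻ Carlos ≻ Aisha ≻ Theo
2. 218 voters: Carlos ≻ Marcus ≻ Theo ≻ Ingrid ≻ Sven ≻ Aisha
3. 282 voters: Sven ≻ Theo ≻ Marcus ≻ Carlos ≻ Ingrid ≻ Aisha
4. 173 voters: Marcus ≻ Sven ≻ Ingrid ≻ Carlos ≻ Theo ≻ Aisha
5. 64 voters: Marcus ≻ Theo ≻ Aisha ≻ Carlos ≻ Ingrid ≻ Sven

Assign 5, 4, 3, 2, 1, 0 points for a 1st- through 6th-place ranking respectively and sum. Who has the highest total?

Sven: 38·3 + 218·1 + 282·5 + 173·4 + 64·0 = 2434
Ingrid: 38·4 + 218·2 + 282·1 + 173·3 + 64·1 = 1453
Marcus: 38·5 + 218·4 + 282·3 + 173·5 + 64·5 = 3093
Theo: 38·0 + 218·3 + 282·4 + 173·1 + 64·4 = 2211
Carlos: 38·2 + 218·5 + 282·2 + 173·2 + 64·2 = 2204
Aisha: 38·1 + 218·0 + 282·0 + 173·0 + 64·3 = 230
Marcus has the highest Borda score (3093).

Marcus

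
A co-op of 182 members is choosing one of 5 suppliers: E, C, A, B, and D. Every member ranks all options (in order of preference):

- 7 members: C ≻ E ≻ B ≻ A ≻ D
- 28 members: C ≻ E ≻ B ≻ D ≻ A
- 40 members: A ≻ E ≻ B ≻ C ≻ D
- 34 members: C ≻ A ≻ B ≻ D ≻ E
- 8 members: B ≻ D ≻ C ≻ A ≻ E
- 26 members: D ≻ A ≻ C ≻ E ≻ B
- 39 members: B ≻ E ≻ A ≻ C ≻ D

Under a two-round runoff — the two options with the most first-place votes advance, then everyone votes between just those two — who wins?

C

Round 1 first-place votes: E 0, C 69, A 40, B 47, D 26.
C and B advance.
Runoff: C is preferred to B by 95 voters; B by 87.
C wins the runoff.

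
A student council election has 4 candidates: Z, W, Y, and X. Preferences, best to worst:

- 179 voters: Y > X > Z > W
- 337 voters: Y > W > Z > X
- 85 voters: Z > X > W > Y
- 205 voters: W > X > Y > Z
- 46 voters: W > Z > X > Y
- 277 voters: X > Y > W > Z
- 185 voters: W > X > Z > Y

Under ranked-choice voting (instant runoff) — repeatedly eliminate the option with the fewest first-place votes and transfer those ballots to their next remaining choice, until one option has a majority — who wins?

Y

Round 1: Z 85, W 436, Y 516, X 277. Eliminate Z.
Round 2: W 436, Y 516, X 362. Eliminate X.
Round 3: W 521, Y 793. Y has a majority.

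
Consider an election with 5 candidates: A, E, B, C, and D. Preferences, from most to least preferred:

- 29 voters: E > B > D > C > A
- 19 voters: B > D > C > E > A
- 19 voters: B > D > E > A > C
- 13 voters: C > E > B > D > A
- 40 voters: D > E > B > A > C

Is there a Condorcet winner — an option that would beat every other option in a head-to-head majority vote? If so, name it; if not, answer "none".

Checking pairwise contests:
E beats A 120–0.
D beats E 78–42.
E beats B 82–38.
E beats C 88–32.
B beats D 80–40.
Every option loses at least one head-to-head, so there is no Condorcet winner.

none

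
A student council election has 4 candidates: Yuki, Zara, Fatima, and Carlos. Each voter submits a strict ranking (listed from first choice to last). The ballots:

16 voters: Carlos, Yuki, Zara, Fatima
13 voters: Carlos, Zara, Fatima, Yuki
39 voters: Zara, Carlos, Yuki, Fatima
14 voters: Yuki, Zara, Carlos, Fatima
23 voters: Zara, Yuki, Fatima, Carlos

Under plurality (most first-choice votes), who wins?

Zara

First-place votes: Yuki 14, Zara 62, Fatima 0, Carlos 29.
Zara has the most first-place votes.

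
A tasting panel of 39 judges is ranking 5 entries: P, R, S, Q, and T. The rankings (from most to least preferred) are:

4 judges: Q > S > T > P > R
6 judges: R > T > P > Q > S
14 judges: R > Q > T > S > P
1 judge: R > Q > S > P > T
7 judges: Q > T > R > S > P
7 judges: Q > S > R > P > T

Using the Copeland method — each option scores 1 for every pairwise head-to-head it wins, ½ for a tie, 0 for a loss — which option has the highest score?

P: loses to R, S, Q, and T → score 0.
R: beats P, S, Q, and T → score 4.
S: beats P; loses to R, Q, and T → score 1.
Q: beats P, S, and T; loses to R → score 3.
T: beats P and S; loses to R and Q → score 2.
R has the best pairwise record.

R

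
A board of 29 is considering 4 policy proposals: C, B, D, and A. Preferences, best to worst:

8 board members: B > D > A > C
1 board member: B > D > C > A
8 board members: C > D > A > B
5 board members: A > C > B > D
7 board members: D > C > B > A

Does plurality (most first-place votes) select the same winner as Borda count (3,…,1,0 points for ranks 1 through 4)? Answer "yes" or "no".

Plurality — first-place votes: C 8, B 9, D 7, A 5. Winner: B.
Borda — scores: C 49, B 39, D 55, A 31. Winner: D.
The two methods disagree.

no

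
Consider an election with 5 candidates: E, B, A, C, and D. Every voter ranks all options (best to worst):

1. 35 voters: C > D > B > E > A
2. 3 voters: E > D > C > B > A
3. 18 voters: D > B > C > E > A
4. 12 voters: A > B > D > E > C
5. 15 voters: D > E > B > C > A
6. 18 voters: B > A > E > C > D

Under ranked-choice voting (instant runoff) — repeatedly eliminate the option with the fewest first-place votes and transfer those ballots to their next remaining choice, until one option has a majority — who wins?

C

Round 1: E 3, B 18, A 12, C 35, D 33. Eliminate E.
Round 2: B 18, A 12, C 35, D 36. Eliminate A.
Round 3: B 30, C 35, D 36. Eliminate B.
Round 4: C 53, D 48. C has a majority.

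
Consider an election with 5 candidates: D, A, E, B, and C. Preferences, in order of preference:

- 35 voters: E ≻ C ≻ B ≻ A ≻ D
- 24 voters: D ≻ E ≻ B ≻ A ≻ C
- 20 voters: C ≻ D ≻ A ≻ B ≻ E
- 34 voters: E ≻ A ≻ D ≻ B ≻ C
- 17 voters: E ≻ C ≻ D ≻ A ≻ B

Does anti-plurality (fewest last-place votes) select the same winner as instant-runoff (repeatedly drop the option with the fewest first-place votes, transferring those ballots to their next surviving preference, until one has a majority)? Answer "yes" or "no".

no

Anti-plurality — last-place votes: D 35, A 0, E 20, B 17, C 58. Winner: A.
Instant-runoff — R1 D 24, A 0, E 86, B 0, C 20 (E winner). Winner: E.
The two methods disagree.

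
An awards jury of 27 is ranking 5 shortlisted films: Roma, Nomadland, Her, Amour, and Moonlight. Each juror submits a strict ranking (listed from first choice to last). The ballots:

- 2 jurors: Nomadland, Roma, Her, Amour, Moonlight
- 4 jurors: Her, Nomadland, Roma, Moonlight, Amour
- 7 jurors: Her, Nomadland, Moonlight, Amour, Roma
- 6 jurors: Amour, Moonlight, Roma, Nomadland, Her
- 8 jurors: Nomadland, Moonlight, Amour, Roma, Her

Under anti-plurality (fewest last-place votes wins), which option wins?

Last-place votes: Roma 7, Nomadland 0, Her 14, Amour 4, Moonlight 2.
Nomadland is ranked last by the fewest voters, so Nomadland wins.

Nomadland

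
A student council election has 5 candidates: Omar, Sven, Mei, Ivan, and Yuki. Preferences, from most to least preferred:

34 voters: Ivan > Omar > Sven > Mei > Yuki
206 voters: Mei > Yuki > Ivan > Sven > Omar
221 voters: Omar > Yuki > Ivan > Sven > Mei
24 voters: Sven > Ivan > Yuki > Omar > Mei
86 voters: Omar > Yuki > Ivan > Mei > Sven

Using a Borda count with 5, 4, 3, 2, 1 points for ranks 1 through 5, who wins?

Yuki

Omar: 34·4 + 206·1 + 221·5 + 24·2 + 86·5 = 1925
Sven: 34·3 + 206·2 + 221·2 + 24·5 + 86·1 = 1162
Mei: 34·2 + 206·5 + 221·1 + 24·1 + 86·2 = 1515
Ivan: 34·5 + 206·3 + 221·3 + 24·4 + 86·3 = 1805
Yuki: 34·1 + 206·4 + 221·4 + 24·3 + 86·4 = 2158
Yuki has the highest Borda score (2158).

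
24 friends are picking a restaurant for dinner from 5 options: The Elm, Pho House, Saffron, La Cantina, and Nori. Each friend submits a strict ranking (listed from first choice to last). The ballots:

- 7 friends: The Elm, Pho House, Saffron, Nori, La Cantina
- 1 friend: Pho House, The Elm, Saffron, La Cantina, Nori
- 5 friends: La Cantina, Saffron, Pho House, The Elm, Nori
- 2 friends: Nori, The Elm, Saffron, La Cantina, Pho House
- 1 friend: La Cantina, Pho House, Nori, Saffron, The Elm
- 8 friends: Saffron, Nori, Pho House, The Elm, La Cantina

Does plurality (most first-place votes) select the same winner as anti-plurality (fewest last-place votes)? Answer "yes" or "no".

yes

Plurality — first-place votes: The Elm 7, Pho House 1, Saffron 8, La Cantina 6, Nori 2. Winner: Saffron.
Anti-plurality — last-place votes: The Elm 1, Pho House 2, Saffron 0, La Cantina 15, Nori 6. Winner: Saffron.
The two methods agree.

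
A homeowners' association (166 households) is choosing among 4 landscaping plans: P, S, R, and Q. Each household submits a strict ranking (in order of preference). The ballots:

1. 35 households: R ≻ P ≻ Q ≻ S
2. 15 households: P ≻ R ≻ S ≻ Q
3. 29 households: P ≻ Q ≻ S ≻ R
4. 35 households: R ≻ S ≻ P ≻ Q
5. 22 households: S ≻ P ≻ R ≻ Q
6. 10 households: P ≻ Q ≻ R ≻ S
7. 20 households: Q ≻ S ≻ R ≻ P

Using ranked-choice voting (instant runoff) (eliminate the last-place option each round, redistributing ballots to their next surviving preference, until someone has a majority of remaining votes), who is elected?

Round 1: P 54, S 22, R 70, Q 20. Eliminate Q.
Round 2: P 54, S 42, R 70. Eliminate S.
Round 3: P 76, R 90. R has a majority.

R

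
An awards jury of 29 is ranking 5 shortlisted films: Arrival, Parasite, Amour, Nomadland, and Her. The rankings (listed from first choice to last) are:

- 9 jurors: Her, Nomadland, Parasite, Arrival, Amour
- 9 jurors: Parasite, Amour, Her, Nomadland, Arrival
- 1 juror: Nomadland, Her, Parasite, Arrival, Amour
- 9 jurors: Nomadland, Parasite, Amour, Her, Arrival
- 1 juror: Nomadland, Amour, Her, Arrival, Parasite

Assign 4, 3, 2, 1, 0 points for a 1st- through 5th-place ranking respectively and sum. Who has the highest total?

Parasite

Arrival: 9·1 + 9·0 + 1·1 + 9·0 + 1·1 = 11
Parasite: 9·2 + 9·4 + 1·2 + 9·3 + 1·0 = 83
Amour: 9·0 + 9·3 + 1·0 + 9·2 + 1·3 = 48
Nomadland: 9·3 + 9·1 + 1·4 + 9·4 + 1·4 = 80
Her: 9·4 + 9·2 + 1·3 + 9·1 + 1·2 = 68
Parasite has the highest Borda score (83).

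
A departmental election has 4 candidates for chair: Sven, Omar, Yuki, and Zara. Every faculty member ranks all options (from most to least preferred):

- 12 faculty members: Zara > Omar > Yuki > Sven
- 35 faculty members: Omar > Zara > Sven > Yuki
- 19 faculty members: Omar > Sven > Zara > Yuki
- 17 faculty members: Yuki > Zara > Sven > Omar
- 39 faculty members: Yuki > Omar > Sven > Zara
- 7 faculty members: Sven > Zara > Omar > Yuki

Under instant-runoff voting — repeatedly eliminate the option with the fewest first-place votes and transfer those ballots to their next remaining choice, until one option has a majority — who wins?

Round 1: Sven 7, Omar 54, Yuki 56, Zara 12. Eliminate Sven.
Round 2: Omar 54, Yuki 56, Zara 19. Eliminate Zara.
Round 3: Omar 73, Yuki 56. Omar has a majority.

Omar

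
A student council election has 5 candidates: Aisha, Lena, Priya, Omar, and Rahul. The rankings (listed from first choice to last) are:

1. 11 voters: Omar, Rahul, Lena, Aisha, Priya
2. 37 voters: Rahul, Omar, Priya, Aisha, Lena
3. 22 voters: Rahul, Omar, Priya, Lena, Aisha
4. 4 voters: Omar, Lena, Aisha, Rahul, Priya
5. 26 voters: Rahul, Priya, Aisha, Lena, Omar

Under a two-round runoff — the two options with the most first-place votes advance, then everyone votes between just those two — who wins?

Rahul

Round 1 first-place votes: Aisha 0, Lena 0, Priya 0, Omar 15, Rahul 85.
Rahul and Omar advance.
Runoff: Rahul is preferred to Omar by 85 voters; Omar by 15.
Rahul wins the runoff.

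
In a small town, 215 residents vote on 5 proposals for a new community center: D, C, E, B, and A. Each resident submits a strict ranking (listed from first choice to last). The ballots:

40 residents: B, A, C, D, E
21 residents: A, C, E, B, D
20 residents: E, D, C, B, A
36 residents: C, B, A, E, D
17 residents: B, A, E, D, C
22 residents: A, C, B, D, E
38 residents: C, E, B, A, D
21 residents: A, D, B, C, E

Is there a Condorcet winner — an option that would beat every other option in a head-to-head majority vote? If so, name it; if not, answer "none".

Checking pairwise contests:
C beats D 157–58.
A beats C 121–94.
C beats E 178–37.
C beats B 137–78.
B beats A 151–64.
Every option loses at least one head-to-head, so there is no Condorcet winner.

none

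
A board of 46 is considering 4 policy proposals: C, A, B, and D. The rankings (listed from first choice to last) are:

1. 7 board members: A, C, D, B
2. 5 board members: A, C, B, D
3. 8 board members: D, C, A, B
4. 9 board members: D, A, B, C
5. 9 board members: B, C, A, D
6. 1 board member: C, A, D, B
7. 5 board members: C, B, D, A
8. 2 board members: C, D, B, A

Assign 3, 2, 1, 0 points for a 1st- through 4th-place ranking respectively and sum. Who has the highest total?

C: 7·2 + 5·2 + 8·2 + 9·0 + 9·2 + 1·3 + 5·3 + 2·3 = 82
A: 7·3 + 5·3 + 8·1 + 9·2 + 9·1 + 1·2 + 5·0 + 2·0 = 73
B: 7·0 + 5·1 + 8·0 + 9·1 + 9·3 + 1·0 + 5·2 + 2·1 = 53
D: 7·1 + 5·0 + 8·3 + 9·3 + 9·0 + 1·1 + 5·1 + 2·2 = 68
C has the highest Borda score (82).

C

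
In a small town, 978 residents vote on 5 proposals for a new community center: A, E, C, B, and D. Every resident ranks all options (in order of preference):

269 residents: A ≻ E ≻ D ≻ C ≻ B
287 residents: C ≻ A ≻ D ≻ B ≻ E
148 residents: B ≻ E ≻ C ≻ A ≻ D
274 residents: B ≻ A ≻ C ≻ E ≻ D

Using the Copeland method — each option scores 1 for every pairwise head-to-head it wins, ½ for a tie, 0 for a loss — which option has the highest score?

A: beats E, C, B, and D → score 4.
E: beats D; loses to A, C, and B → score 1.
C: beats E, B, and D; loses to A → score 3.
B: beats E; loses to A, C, and D → score 1.
D: beats B; loses to A, E, and C → score 1.
A has the best pairwise record.

A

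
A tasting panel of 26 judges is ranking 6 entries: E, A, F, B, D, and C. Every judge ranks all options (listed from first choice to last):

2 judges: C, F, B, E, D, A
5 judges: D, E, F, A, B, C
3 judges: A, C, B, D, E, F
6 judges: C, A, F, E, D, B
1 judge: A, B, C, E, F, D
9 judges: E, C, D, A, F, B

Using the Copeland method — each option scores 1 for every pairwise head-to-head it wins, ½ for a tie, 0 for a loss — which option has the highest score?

E: beats A, F, B, D, and C → score 5.
A: beats F and B; loses to E, D, and C → score 2.
F: beats B; loses to E, A, D, and C → score 1.
B: loses to E, A, F, D, and C → score 0.
D: beats A, F, and B; loses to E and C → score 3.
C: beats A, F, B, and D; loses to E → score 4.
E has the best pairwise record.

E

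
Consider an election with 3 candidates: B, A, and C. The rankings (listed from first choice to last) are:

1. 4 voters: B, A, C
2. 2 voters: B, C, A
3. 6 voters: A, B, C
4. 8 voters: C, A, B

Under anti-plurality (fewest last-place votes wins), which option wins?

A

Last-place votes: B 8, A 2, C 10.
A is ranked last by the fewest voters, so A wins.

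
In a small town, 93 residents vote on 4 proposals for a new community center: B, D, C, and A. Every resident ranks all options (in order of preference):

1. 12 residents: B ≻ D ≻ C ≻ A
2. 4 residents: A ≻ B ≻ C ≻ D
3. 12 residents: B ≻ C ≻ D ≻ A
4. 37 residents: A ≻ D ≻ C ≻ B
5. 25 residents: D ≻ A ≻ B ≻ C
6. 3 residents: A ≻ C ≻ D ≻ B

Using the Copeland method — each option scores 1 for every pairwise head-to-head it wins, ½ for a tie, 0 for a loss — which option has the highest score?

D

B: beats C; loses to D and A → score 1.
D: beats B, C, and A → score 3.
C: loses to B, D, and A → score 0.
A: beats B and C; loses to D → score 2.
D has the best pairwise record.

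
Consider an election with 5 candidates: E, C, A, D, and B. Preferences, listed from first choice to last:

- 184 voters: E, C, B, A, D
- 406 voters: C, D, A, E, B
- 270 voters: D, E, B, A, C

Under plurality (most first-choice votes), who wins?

C

First-place votes: E 184, C 406, A 0, D 270, B 0.
C has the most first-place votes.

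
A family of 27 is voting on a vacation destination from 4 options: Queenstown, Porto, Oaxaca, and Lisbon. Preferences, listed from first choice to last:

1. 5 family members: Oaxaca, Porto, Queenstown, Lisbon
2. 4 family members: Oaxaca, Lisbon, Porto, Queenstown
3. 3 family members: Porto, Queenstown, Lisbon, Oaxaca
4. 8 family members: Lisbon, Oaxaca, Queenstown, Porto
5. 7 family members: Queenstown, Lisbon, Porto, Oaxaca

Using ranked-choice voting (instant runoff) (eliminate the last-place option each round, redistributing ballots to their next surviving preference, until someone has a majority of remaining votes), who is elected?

Round 1: Queenstown 7, Porto 3, Oaxaca 9, Lisbon 8. Eliminate Porto.
Round 2: Queenstown 10, Oaxaca 9, Lisbon 8. Eliminate Lisbon.
Round 3: Queenstown 10, Oaxaca 17. Oaxaca has a majority.

Oaxaca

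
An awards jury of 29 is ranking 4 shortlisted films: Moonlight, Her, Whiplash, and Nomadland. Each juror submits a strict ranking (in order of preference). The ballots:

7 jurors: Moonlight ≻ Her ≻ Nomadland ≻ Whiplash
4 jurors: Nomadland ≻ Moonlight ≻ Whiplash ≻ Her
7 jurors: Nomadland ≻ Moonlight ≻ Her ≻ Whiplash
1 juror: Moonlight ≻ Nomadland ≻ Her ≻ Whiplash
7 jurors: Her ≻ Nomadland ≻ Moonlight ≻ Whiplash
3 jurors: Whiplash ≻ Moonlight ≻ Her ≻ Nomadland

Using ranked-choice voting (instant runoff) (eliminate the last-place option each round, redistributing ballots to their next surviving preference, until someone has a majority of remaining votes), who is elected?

Nomadland

Round 1: Moonlight 8, Her 7, Whiplash 3, Nomadland 11. Eliminate Whiplash.
Round 2: Moonlight 11, Her 7, Nomadland 11. Eliminate Her.
Round 3: Moonlight 11, Nomadland 18. Nomadland has a majority.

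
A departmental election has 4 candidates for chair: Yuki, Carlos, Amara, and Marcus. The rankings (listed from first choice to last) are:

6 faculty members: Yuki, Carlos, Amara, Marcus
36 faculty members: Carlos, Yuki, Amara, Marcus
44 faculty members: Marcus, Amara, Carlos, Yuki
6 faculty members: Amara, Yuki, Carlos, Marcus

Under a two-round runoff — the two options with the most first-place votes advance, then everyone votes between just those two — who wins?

Carlos

Round 1 first-place votes: Yuki 6, Carlos 36, Amara 6, Marcus 44.
Marcus and Carlos advance.
Runoff: Marcus is preferred to Carlos by 44 voters; Carlos by 48.
Carlos wins the runoff.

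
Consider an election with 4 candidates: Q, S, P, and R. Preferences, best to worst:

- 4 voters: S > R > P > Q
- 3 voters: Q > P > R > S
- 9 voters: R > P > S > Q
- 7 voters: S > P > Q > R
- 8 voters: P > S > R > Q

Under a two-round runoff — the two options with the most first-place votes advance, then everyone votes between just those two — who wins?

S

Round 1 first-place votes: Q 3, S 11, P 8, R 9.
S and R advance.
Runoff: S is preferred to R by 19 voters; R by 12.
S wins the runoff.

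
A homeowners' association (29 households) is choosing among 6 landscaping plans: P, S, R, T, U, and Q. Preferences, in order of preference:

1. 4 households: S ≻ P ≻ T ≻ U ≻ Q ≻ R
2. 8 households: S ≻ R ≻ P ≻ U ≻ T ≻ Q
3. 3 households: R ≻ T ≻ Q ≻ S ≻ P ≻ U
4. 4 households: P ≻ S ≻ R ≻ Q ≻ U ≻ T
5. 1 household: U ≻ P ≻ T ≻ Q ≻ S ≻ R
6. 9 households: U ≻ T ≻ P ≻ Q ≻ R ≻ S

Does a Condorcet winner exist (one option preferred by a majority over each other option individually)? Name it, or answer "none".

S

S vs P: 15–14 for S.
S vs R: 17–12 for S.
S vs T: 16–13 for S.
S vs U: 19–10 for S.
S vs Q: 16–13 for S.
S beats every other option head-to-head.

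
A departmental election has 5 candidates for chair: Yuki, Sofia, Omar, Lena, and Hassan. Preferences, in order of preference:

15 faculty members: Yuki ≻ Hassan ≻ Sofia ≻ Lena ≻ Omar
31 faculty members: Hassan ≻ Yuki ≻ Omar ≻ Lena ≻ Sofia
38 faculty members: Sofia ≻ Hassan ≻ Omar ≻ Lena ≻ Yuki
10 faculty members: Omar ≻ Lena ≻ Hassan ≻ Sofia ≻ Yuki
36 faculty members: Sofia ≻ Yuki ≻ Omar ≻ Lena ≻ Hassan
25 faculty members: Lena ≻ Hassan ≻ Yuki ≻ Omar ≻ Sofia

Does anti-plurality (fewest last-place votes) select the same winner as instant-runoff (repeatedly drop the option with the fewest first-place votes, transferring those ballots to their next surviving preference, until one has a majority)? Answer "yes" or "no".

no

Anti-plurality — last-place votes: Yuki 48, Sofia 56, Omar 15, Lena 0, Hassan 36. Winner: Lena.
Instant-runoff — R1 Yuki 15, Sofia 74, Omar 10, Lena 25, Hassan 31 (Omar out); R2 Yuki 15, Sofia 74, Lena 35, Hassan 31 (Yuki out); R3 Sofia 74, Lena 35, Hassan 46 (Lena out); R4 Sofia 74, Hassan 81 (Hassan winner). Winner: Hassan.
The two methods disagree.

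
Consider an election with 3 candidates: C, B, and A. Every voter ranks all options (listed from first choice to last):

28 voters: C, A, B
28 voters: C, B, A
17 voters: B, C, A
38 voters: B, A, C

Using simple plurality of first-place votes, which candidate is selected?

C

First-place votes: C 56, B 55, A 0.
C has the most first-place votes.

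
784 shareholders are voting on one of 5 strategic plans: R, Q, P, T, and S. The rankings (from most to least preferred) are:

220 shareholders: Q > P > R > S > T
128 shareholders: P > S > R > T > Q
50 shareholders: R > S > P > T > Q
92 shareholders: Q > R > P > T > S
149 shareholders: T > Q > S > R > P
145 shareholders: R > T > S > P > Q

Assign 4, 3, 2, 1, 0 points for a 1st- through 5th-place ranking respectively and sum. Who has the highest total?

R: 220·2 + 128·2 + 50·4 + 92·3 + 149·1 + 145·4 = 1901
Q: 220·4 + 128·0 + 50·0 + 92·4 + 149·3 + 145·0 = 1695
P: 220·3 + 128·4 + 50·2 + 92·2 + 149·0 + 145·1 = 1601
T: 220·0 + 128·1 + 50·1 + 92·1 + 149·4 + 145·3 = 1301
S: 220·1 + 128·3 + 50·3 + 92·0 + 149·2 + 145·2 = 1342
R has the highest Borda score (1901).

R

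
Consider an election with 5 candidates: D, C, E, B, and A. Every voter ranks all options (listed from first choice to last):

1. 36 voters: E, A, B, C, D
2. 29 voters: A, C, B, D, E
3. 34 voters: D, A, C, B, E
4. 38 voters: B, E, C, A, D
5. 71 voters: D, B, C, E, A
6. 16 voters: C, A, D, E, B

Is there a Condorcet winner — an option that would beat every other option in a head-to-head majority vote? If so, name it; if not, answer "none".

none

Checking pairwise contests:
C beats D 119–105.
B beats C 145–79.
D beats E 150–74.
D beats B 121–103.
C beats A 125–99.
Every option loses at least one head-to-head, so there is no Condorcet winner.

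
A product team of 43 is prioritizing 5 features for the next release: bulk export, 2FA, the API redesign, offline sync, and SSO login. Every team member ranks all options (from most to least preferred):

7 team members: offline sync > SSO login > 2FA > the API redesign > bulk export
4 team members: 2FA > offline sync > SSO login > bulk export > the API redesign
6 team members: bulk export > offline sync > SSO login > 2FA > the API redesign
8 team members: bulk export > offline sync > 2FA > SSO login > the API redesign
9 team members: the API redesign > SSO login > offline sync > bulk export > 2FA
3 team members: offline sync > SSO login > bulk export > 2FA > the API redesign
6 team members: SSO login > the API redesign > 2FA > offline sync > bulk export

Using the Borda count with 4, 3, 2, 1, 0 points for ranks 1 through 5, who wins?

offline sync

bulk export: 7·0 + 4·1 + 6·4 + 8·4 + 9·1 + 3·2 + 6·0 = 75
2FA: 7·2 + 4·4 + 6·1 + 8·2 + 9·0 + 3·1 + 6·2 = 67
the API redesign: 7·1 + 4·0 + 6·0 + 8·0 + 9·4 + 3·0 + 6·3 = 61
offline sync: 7·4 + 4·3 + 6·3 + 8·3 + 9·2 + 3·4 + 6·1 = 118
SSO login: 7·3 + 4·2 + 6·2 + 8·1 + 9·3 + 3·3 + 6·4 = 109
offline sync has the highest Borda score (118).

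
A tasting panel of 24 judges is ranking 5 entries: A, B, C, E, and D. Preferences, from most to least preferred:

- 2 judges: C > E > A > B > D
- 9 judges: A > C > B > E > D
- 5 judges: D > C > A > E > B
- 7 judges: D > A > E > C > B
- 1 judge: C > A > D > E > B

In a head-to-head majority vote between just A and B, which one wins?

A

Voters preferring A to B: 24; preferring B to A: 0.
A wins the head-to-head.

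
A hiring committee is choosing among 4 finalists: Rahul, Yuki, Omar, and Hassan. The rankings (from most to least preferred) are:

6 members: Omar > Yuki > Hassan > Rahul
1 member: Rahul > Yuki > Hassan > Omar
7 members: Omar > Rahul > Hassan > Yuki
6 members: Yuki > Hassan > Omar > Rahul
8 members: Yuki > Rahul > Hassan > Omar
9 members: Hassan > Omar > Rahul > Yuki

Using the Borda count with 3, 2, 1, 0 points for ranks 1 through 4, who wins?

Omar

Rahul: 6·0 + 1·3 + 7·2 + 6·0 + 8·2 + 9·1 = 42
Yuki: 6·2 + 1·2 + 7·0 + 6·3 + 8·3 + 9·0 = 56
Omar: 6·3 + 1·0 + 7·3 + 6·1 + 8·0 + 9·2 = 63
Hassan: 6·1 + 1·1 + 7·1 + 6·2 + 8·1 + 9·3 = 61
Omar has the highest Borda score (63).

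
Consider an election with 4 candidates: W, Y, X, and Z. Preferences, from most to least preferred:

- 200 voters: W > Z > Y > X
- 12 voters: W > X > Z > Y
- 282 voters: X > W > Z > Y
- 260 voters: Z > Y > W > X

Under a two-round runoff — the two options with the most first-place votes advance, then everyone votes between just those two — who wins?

Z

Round 1 first-place votes: W 212, Y 0, X 282, Z 260.
X and Z advance.
Runoff: X is preferred to Z by 294 voters; Z by 460.
Z wins the runoff.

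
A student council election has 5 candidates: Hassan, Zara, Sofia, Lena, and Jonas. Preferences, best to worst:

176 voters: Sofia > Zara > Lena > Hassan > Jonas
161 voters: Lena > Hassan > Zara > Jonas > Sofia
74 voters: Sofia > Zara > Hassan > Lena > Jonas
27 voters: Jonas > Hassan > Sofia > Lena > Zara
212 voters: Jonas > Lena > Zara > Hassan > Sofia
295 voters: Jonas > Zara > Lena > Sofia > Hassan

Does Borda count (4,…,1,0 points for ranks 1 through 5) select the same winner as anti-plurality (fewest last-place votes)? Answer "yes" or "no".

no

Borda — scores: Hassan 1100, Zara 2381, Sofia 1349, Lena 2323, Jonas 2297. Winner: Zara.
Anti-plurality — last-place votes: Hassan 295, Zara 27, Sofia 373, Lena 0, Jonas 250. Winner: Lena.
The two methods disagree.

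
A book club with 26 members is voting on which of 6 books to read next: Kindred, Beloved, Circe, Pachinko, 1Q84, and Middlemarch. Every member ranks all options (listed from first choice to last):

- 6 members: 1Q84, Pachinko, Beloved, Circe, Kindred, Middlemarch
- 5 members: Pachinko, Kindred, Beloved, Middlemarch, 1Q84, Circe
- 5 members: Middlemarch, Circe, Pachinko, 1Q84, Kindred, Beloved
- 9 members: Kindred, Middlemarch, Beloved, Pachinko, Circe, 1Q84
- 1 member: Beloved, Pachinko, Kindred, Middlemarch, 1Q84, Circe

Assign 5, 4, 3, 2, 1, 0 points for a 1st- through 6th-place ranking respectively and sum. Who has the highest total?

Kindred: 6·1 + 5·4 + 5·1 + 9·5 + 1·3 = 79
Beloved: 6·3 + 5·3 + 5·0 + 9·3 + 1·5 = 65
Circe: 6·2 + 5·0 + 5·4 + 9·1 + 1·0 = 41
Pachinko: 6·4 + 5·5 + 5·3 + 9·2 + 1·4 = 86
1Q84: 6·5 + 5·1 + 5·2 + 9·0 + 1·1 = 46
Middlemarch: 6·0 + 5·2 + 5·5 + 9·4 + 1·2 = 73
Pachinko has the highest Borda score (86).

Pachinko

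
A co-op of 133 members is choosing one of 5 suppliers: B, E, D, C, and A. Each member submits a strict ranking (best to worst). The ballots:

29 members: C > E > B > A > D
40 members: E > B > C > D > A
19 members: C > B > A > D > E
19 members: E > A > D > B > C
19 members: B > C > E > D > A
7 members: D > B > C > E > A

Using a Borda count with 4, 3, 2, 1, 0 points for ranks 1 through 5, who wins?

B: 29·2 + 40·3 + 19·3 + 19·1 + 19·4 + 7·3 = 351
E: 29·3 + 40·4 + 19·0 + 19·4 + 19·2 + 7·1 = 368
D: 29·0 + 40·1 + 19·1 + 19·2 + 19·1 + 7·4 = 144
C: 29·4 + 40·2 + 19·4 + 19·0 + 19·3 + 7·2 = 343
A: 29·1 + 40·0 + 19·2 + 19·3 + 19·0 + 7·0 = 124
E has the highest Borda score (368).

E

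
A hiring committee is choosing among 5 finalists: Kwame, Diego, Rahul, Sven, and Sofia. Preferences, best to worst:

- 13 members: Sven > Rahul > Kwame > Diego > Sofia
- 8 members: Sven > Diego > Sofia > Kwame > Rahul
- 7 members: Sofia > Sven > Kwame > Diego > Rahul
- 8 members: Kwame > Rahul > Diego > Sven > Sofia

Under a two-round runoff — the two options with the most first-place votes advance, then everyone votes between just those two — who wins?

Round 1 first-place votes: Kwame 8, Diego 0, Rahul 0, Sven 21, Sofia 7.
Sven and Kwame advance.
Runoff: Sven is preferred to Kwame by 28 voters; Kwame by 8.
Sven wins the runoff.

Sven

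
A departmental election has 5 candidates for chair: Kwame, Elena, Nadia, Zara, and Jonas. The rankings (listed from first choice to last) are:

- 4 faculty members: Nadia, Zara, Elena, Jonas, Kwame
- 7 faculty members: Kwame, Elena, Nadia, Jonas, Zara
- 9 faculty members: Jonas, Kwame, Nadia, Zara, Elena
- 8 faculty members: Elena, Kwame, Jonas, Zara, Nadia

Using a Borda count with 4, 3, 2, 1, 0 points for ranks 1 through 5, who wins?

Kwame: 4·0 + 7·4 + 9·3 + 8·3 = 79
Elena: 4·2 + 7·3 + 9·0 + 8·4 = 61
Nadia: 4·4 + 7·2 + 9·2 + 8·0 = 48
Zara: 4·3 + 7·0 + 9·1 + 8·1 = 29
Jonas: 4·1 + 7·1 + 9·4 + 8·2 = 63
Kwame has the highest Borda score (79).

Kwame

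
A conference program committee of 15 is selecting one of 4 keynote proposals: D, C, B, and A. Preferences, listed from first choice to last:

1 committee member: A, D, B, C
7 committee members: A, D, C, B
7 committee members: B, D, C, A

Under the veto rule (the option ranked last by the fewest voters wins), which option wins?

D

Last-place votes: D 0, C 1, B 7, A 7.
D is ranked last by the fewest voters, so D wins.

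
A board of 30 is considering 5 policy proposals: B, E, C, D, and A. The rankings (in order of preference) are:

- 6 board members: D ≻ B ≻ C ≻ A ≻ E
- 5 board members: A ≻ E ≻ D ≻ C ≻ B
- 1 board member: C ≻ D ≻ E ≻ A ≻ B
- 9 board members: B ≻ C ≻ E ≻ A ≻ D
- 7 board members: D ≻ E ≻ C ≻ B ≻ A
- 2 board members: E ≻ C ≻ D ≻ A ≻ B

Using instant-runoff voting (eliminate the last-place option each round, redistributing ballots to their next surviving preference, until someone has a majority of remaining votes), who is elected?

D

Round 1: B 9, E 2, C 1, D 13, A 5. Eliminate C.
Round 2: B 9, E 2, D 14, A 5. Eliminate E.
Round 3: B 9, D 16, A 5. D has a majority.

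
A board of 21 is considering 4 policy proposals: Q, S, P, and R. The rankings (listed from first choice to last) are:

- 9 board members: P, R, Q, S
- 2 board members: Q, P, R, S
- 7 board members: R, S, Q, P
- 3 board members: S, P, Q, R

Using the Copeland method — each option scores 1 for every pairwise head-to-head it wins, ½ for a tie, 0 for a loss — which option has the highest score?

P

Q: beats S; loses to P and R → score 1.
S: loses to Q, P, and R → score 0.
P: beats Q, S, and R → score 3.
R: beats Q and S; loses to P → score 2.
P has the best pairwise record.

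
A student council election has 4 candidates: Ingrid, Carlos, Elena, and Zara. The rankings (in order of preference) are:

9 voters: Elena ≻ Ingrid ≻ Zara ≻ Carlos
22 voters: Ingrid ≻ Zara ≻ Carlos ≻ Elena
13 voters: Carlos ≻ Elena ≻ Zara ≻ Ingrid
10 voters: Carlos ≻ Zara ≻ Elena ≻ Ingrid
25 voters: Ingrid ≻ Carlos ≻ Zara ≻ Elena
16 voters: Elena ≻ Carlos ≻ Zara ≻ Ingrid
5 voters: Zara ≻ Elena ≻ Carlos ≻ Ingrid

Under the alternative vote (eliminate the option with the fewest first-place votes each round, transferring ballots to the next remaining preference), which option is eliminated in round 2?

Round 1: Ingrid 47, Carlos 23, Elena 25, Zara 5. Eliminate Zara.
Round 2: Ingrid 47, Carlos 23, Elena 30. Eliminate Carlos.

Carlos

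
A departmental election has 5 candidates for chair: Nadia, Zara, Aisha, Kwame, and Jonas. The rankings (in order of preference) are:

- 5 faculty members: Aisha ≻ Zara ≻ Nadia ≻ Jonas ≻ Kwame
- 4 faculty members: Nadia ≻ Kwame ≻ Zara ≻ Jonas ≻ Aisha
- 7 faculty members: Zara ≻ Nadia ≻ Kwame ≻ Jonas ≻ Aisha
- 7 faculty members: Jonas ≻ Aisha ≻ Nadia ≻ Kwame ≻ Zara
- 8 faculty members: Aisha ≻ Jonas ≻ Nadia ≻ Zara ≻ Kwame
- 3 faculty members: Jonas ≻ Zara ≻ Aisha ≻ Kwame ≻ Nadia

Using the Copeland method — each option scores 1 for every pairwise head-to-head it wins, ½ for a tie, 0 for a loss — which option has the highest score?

Nadia: beats Zara and Kwame; loses to Aisha and Jonas → score 2.
Zara: beats Kwame; loses to Nadia, Aisha, and Jonas → score 1.
Aisha: beats Nadia, Zara, and Kwame; loses to Jonas → score 3.
Kwame: loses to Nadia, Zara, Aisha, and Jonas → score 0.
Jonas: beats Nadia, Zara, Aisha, and Kwame → score 4.
Jonas has the best pairwise record.

Jonas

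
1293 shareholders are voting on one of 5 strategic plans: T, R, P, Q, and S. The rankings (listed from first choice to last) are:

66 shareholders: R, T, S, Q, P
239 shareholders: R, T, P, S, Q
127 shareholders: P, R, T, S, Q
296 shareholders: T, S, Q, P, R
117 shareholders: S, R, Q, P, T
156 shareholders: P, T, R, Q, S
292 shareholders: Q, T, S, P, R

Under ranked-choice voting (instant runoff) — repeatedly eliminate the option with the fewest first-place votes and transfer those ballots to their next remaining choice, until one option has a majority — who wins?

T

Round 1: T 296, R 305, P 283, Q 292, S 117. Eliminate S.
Round 2: T 296, R 422, P 283, Q 292. Eliminate P.
Round 3: T 452, R 549, Q 292. Eliminate Q.
Round 4: T 744, R 549. T has a majority.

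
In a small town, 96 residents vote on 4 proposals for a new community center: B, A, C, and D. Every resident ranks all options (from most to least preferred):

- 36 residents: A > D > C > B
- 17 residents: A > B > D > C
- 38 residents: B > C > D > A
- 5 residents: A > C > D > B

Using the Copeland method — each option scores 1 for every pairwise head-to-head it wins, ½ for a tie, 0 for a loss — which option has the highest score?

A

B: beats C and D; loses to A → score 2.
A: beats B, C, and D → score 3.
C: loses to B, A, and D → score 0.
D: beats C; loses to B and A → score 1.
A has the best pairwise record.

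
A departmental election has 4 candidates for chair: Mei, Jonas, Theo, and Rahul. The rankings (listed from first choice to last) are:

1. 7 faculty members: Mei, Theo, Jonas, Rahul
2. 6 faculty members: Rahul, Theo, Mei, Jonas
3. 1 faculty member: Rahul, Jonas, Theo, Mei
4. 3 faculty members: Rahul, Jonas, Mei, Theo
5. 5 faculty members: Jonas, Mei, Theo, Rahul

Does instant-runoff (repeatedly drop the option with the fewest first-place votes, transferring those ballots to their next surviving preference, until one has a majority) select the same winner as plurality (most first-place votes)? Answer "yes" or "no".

Instant-runoff — R1 Mei 7, Jonas 5, Theo 0, Rahul 10 (Theo out); R2 Mei 7, Jonas 5, Rahul 10 (Jonas out); R3 Mei 12, Rahul 10 (Mei winner). Winner: Mei.
Plurality — first-place votes: Mei 7, Jonas 5, Theo 0, Rahul 10. Winner: Rahul.
The two methods disagree.

no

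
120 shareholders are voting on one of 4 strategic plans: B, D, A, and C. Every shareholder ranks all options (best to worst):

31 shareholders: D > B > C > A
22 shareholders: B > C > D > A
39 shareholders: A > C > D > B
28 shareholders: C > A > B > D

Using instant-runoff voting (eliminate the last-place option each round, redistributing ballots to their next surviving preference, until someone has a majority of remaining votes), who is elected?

Round 1: B 22, D 31, A 39, C 28. Eliminate B.
Round 2: D 31, A 39, C 50. Eliminate D.
Round 3: A 39, C 81. C has a majority.

C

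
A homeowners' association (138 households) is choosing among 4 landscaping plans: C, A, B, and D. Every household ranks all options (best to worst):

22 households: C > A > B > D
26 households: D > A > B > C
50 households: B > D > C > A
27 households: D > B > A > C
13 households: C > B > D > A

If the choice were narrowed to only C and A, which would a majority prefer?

C

Voters preferring C to A: 85; preferring A to C: 53.
C wins the head-to-head.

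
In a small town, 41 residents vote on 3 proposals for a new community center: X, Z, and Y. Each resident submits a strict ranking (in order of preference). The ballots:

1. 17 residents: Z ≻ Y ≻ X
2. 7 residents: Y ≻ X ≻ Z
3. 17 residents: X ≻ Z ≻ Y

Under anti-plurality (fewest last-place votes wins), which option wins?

Last-place votes: X 17, Z 7, Y 17.
Z is ranked last by the fewest voters, so Z wins.

Z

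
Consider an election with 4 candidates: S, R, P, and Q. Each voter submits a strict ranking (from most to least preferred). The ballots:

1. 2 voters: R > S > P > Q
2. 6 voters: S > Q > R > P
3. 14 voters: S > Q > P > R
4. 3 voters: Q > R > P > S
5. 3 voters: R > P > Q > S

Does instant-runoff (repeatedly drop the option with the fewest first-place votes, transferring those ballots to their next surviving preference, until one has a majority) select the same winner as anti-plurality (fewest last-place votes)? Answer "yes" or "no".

no

Instant-runoff — R1 S 20, R 5, P 0, Q 3 (S winner). Winner: S.
Anti-plurality — last-place votes: S 6, R 14, P 6, Q 2. Winner: Q.
The two methods disagree.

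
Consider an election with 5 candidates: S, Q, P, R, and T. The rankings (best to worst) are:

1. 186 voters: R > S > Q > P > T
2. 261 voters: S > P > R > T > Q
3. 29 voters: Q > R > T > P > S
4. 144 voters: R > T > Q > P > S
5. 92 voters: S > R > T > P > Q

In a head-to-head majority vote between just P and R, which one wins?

Voters preferring P to R: 261; preferring R to P: 451.
R wins the head-to-head.

R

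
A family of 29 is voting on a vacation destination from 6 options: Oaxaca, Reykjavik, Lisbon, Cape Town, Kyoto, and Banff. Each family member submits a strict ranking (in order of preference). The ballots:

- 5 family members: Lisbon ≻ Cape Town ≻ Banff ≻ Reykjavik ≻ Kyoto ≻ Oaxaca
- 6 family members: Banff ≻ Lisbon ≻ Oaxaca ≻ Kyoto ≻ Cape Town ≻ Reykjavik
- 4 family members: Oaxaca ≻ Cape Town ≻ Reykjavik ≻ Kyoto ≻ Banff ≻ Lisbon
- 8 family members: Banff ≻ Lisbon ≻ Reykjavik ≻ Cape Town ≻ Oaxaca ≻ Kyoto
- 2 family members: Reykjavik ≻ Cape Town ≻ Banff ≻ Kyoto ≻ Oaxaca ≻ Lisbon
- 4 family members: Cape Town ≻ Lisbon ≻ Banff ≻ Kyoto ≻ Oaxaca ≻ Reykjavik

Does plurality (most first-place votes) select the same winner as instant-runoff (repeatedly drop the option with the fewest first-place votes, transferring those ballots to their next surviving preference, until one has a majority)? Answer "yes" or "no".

Plurality — first-place votes: Oaxaca 4, Reykjavik 2, Lisbon 5, Cape Town 4, Kyoto 0, Banff 14. Winner: Banff.
Instant-runoff — R1 Oaxaca 4, Reykjavik 2, Lisbon 5, Cape Town 4, Kyoto 0, Banff 14 (Kyoto out); R2 Oaxaca 4, Reykjavik 2, Lisbon 5, Cape Town 4, Banff 14 (Reykjavik out); R3 Oaxaca 4, Lisbon 5, Cape Town 6, Banff 14 (Oaxaca out); R4 Lisbon 5, Cape Town 10, Banff 14 (Lisbon out); R5 Cape Town 15, Banff 14 (Cape Town winner). Winner: Cape Town.
The two methods disagree.

no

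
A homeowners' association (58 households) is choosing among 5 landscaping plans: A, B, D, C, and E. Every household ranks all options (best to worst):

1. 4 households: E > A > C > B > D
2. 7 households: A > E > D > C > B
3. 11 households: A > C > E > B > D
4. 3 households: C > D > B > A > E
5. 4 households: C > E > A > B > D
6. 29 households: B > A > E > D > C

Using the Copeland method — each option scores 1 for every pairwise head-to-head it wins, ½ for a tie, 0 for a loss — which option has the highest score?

A: beats D, C, and E; loses to B → score 3.
B: beats A, D, and E; ties C → score 3.5.
D: beats C; loses to A, B, and E → score 1.
C: ties B; loses to A, D, and E → score 0.5.
E: beats D and C; loses to A and B → score 2.
B has the best pairwise record.

B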